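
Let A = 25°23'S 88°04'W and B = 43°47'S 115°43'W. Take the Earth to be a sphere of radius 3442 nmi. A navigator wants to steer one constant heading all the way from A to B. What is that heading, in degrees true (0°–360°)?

230.8°

Meridional parts: M(φ₁)=-0.4583, M(φ₂)=-0.8517 → ΔM = -0.3934;  Δλ = -0.4826 rad
tan C = Δλ / ΔM = +1.2267 → C = 230.81°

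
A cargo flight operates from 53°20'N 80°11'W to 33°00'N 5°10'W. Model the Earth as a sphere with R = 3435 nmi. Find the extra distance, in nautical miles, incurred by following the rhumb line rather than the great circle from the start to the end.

Great circle: cos σ = sin φ₁ sin φ₂ + cos φ₁ cos φ₂ cos Δλ,  σ = 0.9687 rad → d_gc = 3327.6 nmi
Rhumb line: Δψ = -0.4938, q = Δφ/Δψ = 0.7187, d_rh = R√(Δφ²+q²Δλ²) = 3454.4 nmi
Excess = 3454.4 − 3327.6 = 126.8 ≈ 127 nmi

127 nmi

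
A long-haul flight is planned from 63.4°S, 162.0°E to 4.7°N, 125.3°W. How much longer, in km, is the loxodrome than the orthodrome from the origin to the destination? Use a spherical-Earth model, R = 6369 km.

224 km

Great circle: cos σ = sin φ₁ sin φ₂ + cos φ₁ cos φ₂ cos Δλ,  σ = 1.5113 rad → d_gc = 9625.6 km
Rhumb line: Δψ = +1.5244, q = Δφ/Δψ = 0.7797, d_rh = R√(Δφ²+q²Δλ²) = 9849.2 km
Excess = 9849.2 − 9625.6 = 223.6 ≈ 224 km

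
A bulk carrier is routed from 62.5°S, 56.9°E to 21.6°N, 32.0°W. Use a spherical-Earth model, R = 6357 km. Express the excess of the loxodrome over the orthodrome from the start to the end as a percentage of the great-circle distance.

Great circle: σ = 1.8947 rad → d_gc = Rσ = 12044.7 km
Rhumb: Δφ = +1.4678, Δλ = -1.5516, Δψ = +1.7940, q = Δφ/Δψ = 0.8182 → d_rh = R√(Δφ²+q²Δλ²) = 12336.8 km
Excess = (12336.8 − 12044.7) / 12044.7 = 292.1 / 12044.7 = 2.43% ≈ 2.4%

2.4%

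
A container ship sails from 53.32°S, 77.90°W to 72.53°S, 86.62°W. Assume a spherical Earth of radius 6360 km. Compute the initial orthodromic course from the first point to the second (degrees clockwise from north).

N = sin Δλ·cos φ₂ = -0.0455;  D = cos φ₁ sin φ₂ − sin φ₁ cos φ₂ cos Δλ = -0.3318
initial course = atan2(N, D) = 187.81°

187.8°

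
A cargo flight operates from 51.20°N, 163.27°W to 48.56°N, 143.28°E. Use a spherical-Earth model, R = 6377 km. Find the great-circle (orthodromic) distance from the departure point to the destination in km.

cos σ = sin φ₁ sin φ₂ + cos φ₁ cos φ₂ cos Δλ
      = sin(51.20°)sin(48.56°) + cos(51.20°)cos(48.56°)cos(-53.45°) = 0.8312
σ = 33.778° → d = Rσ = 6377·0.58954 = 3759 km

3759 km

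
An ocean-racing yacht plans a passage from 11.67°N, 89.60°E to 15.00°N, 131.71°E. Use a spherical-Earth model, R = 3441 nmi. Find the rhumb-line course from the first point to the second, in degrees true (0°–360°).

Meridional parts: M(φ₁)=+0.2051, M(φ₂)=+0.2648 → ΔM = +0.0597;  Δλ = +0.7350 rad
tan C = Δλ / ΔM = +12.3028 → C = 85.35°

85.4°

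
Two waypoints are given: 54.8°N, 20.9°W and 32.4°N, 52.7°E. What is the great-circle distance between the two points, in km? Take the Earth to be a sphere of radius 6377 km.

Haversine: a = sin²(Δφ/2)+cos φ₁ cos φ₂ sin²(Δλ/2) = 0.21237;  σ = 2·atan2(√a,√(1−a))
σ = 54.882° → d = Rσ = 6377·0.95787 = 6108 km

6108 km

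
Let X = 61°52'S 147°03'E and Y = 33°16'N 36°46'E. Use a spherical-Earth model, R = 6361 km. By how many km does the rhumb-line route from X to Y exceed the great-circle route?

Great circle: cos σ = sin φ₁ sin φ₂ + cos φ₁ cos φ₂ cos Δλ,  σ = 2.2401 rad → d_gc = 14249.0 km
Rhumb line: Δψ = +2.0003, q = Δφ/Δψ = 0.8301, d_rh = R√(Δφ²+q²Δλ²) = 14657.3 km
Excess = 14657.3 − 14249.0 = 408.3 ≈ 408 km

408 km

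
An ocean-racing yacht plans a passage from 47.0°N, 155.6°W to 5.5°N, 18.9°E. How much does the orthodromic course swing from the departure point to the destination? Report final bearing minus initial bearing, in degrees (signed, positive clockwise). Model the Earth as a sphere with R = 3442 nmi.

+168.4°

At departure: θ₁ = atan2(sin Δλ cos φ₂, cos φ₁ sin φ₂ − sin φ₁ cos φ₂ cos Δλ) = 6.89°
At arrival: θ₂ = atan2(sin Δλ cos φ₁, −cos φ₂ sin φ₁ + sin φ₂ cos φ₁ cos Δλ) = 175.29°
Δθ = θ₂ − θ₁ = +168.4°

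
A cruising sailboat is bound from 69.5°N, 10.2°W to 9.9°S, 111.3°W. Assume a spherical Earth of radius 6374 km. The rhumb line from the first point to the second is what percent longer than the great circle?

5.5%

Great circle: σ = 1.8003 rad → d_gc = Rσ = 11474.9 km
Rhumb: Δφ = -1.3858, Δλ = -1.7645, Δψ = -1.8839, q = Δφ/Δψ = 0.7356 → d_rh = R√(Δφ²+q²Δλ²) = 12102.6 km
Excess = (12102.6 − 11474.9) / 11474.9 = 627.7 / 11474.9 = 5.47% ≈ 5.5%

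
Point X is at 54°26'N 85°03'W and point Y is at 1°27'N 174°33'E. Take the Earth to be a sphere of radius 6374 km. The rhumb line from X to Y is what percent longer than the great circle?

Great circle: σ = 1.6553 rad → d_gc = Rσ = 10550.7 km
Rhumb: Δφ = -0.9247, Δλ = -1.7523, Δψ = -1.1118, q = Δφ/Δψ = 0.8317 → d_rh = R√(Δφ²+q²Δλ²) = 11002.0 km
Excess = (11002.0 − 10550.7) / 10550.7 = 451.3 / 10550.7 = 4.28% ≈ 4.3%

4.3%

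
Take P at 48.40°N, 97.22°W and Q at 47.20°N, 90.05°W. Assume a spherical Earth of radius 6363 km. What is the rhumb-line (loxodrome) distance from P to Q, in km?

551 km

Δψ = ln[tan(π/4+φ₂/2)/tan(π/4+φ₁/2)] = -0.0312;  Δφ = -0.0209 rad,  Δλ = +0.1251 rad
q = Δφ/Δψ = 0.6717
d = R·√(Δφ² + q²Δλ²) = 6363·0.08662 = 551 km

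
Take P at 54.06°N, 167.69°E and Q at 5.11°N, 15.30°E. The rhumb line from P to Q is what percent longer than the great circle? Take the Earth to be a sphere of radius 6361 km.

Great circle: σ = 2.0330 rad → d_gc = Rσ = 12931.9 km
Rhumb: Δφ = -0.8543, Δλ = -2.6597, Δψ = -1.0367, q = Δφ/Δψ = 0.8241 → d_rh = R√(Δφ²+q²Δλ²) = 14964.6 km
Excess = (14964.6 − 12931.9) / 12931.9 = 2032.7 / 12931.9 = 15.72% ≈ 15.7%

15.7%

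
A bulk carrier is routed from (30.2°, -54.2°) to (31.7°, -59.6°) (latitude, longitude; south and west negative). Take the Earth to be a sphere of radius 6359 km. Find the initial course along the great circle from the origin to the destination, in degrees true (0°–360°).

θ = atan2( sin Δλ·cos φ₂ ,  cos φ₁ sin φ₂ − sin φ₁ cos φ₂ cos Δλ )
  = atan2(-0.0801, +0.0281) = 289.32°

289.3°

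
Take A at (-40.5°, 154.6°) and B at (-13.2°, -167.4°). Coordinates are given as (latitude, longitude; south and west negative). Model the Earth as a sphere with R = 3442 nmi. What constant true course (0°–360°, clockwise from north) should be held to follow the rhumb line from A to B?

50.7°

Meridional parts: M(φ₁)=-0.7743, M(φ₂)=-0.2324 → ΔM = +0.5419;  Δλ = +0.6632 rad
tan C = Δλ / ΔM = +1.2239 → C = 50.75°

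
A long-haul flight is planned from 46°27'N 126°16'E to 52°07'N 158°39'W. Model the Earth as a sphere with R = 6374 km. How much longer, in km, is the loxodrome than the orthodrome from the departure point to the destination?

239 km

Great circle: cos σ = sin φ₁ sin φ₂ + cos φ₁ cos φ₂ cos Δλ,  σ = 0.8217 rad → d_gc = 5237.8 km
Rhumb line: Δψ = +0.1518, q = Δφ/Δψ = 0.6513, d_rh = R√(Δφ²+q²Δλ²) = 5476.9 km
Excess = 5476.9 − 5237.8 = 239.1 ≈ 239 km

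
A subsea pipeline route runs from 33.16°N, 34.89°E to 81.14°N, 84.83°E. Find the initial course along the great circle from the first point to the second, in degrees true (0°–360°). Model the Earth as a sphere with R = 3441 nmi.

θ = atan2( sin Δλ·cos φ₂ ,  cos φ₁ sin φ₂ − sin φ₁ cos φ₂ cos Δλ )
  = atan2(+0.1179, +0.7729) = 8.67°

8.7°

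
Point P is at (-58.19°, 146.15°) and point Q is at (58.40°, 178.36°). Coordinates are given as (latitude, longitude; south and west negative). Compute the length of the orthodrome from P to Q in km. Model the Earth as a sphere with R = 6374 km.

13277 km

cos σ = sin φ₁ sin φ₂ + cos φ₁ cos φ₂ cos Δλ
      = sin(-58.19°)sin(58.40°) + cos(-58.19°)cos(58.40°)cos(32.21°) = -0.4901
σ = 119.348° → d = Rσ = 6374·2.08301 = 13277 km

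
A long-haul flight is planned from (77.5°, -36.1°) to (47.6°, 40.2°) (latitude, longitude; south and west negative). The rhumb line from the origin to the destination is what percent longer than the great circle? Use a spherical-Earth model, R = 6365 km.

Great circle: σ = 0.7144 rad → d_gc = Rσ = 4546.9 km
Rhumb: Δφ = -0.5219, Δλ = +1.3317, Δψ = -1.2646, q = Δφ/Δψ = 0.4127 → d_rh = R√(Δφ²+q²Δλ²) = 4823.7 km
Excess = (4823.7 − 4546.9) / 4546.9 = 276.8 / 4546.9 = 6.09% ≈ 6.1%

6.1%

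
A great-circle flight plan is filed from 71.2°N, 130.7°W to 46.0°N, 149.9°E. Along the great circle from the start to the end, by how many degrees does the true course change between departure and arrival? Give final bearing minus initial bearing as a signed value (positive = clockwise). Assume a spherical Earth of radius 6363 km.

At departure: θ₁ = atan2(sin Δλ cos φ₂, cos φ₁ sin φ₂ − sin φ₁ cos φ₂ cos Δλ) = 279.22°
At arrival: θ₂ = atan2(sin Δλ cos φ₁, −cos φ₂ sin φ₁ + sin φ₂ cos φ₁ cos Δλ) = 207.25°
Δθ = θ₂ − θ₁ = -72.0°

-72.0°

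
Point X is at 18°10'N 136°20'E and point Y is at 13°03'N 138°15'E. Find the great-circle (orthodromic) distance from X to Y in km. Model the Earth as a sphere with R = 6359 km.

Haversine: a = sin²(Δφ/2)+cos φ₁ cos φ₂ sin²(Δλ/2) = 0.00225;  σ = 2·atan2(√a,√(1−a))
σ = 5.439° → d = Rσ = 6359·0.09493 = 604 km

604 km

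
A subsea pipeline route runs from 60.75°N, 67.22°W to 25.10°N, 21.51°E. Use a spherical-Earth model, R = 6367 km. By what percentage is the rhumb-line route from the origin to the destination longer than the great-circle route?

5.7%

Great circle: σ = 1.1811 rad → d_gc = Rσ = 7520.0 km
Rhumb: Δφ = -0.6222, Δλ = +1.5486, Δψ = -0.8906, q = Δφ/Δψ = 0.6986 → d_rh = R√(Δφ²+q²Δλ²) = 7946.3 km
Excess = (7946.3 − 7520.0) / 7520.0 = 426.3 / 7520.0 = 5.67% ≈ 5.7%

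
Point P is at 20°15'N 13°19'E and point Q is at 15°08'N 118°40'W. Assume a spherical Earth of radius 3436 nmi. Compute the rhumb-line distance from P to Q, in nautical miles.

Δψ = ln[tan(π/4+φ₂/2)/tan(π/4+φ₁/2)] = -0.0938;  Δφ = -0.0893 rad,  Δλ = -2.3035 rad
q = Δφ/Δψ = 0.9523
d = R·√(Δφ² + q²Δλ²) = 3436·2.19554 = 7544 nmi

7544 nmi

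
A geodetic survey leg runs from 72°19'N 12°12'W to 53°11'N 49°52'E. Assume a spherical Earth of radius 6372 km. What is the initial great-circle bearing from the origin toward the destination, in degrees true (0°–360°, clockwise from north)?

92.6°

N = sin Δλ·cos φ₂ = +0.5294;  D = cos φ₁ sin φ₂ − sin φ₁ cos φ₂ cos Δλ = -0.0243
initial course = atan2(N, D) = 92.63°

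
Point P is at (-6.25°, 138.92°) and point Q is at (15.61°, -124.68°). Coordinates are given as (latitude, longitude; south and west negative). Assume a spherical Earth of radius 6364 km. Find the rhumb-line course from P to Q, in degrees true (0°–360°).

Δψ = ln[tan(π/4+φ₂/2)/tan(π/4+φ₁/2)] = +0.3852
Δλ = +1.6825 rad (taken the short way round)
course = atan2(Δλ, Δψ) = 77.11°

77.1°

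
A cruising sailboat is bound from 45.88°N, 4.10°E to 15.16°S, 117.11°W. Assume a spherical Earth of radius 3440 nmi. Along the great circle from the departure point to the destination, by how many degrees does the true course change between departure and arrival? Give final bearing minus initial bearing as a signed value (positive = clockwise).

-57.3°

At departure: θ₁ = atan2(sin Δλ cos φ₂, cos φ₁ sin φ₂ − sin φ₁ cos φ₂ cos Δλ) = 282.10°
At arrival: θ₂ = atan2(sin Δλ cos φ₁, −cos φ₂ sin φ₁ + sin φ₂ cos φ₁ cos Δλ) = 224.85°
Δθ = θ₂ − θ₁ = -57.3°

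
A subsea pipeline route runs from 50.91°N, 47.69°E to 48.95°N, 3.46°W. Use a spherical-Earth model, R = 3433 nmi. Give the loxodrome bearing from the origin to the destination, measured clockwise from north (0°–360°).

266.6°

Meridional parts: M(φ₁)=+1.0356, M(φ₂)=+0.9825 → ΔM = -0.0532;  Δλ = -0.8927 rad
tan C = Δλ / ΔM = +16.7961 → C = 266.59°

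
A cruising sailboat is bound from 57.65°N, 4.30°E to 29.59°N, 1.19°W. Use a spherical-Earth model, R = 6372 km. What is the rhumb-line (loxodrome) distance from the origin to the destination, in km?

Rhumb course C = atan2(Δλ, Δψ) with Δψ = ln[tan(π/4+φ₂/2)/tan(π/4+φ₁/2)] = -0.6966, Δλ = -0.0958 → C = 187.83°
d = R·|Δφ| / |cos C| = 6372·0.48974 / 0.99067 = 3150 km

3150 km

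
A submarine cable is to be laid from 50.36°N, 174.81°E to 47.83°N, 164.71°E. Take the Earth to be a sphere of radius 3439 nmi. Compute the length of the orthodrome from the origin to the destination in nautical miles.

cos σ = sin φ₁ sin φ₂ + cos φ₁ cos φ₂ cos Δλ
      = sin(50.36°)sin(47.83°) + cos(50.36°)cos(47.83°)cos(-10.10°) = 0.9924
σ = 7.074° → d = Rσ = 3439·0.12346 = 425 nmi

425 nmi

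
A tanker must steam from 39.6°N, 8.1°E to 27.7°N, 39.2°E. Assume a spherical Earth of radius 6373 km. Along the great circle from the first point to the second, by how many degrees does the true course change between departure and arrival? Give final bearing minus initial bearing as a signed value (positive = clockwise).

+17.6°

At departure: θ₁ = atan2(sin Δλ cos φ₂, cos φ₁ sin φ₂ − sin φ₁ cos φ₂ cos Δλ) = 105.30°
At arrival: θ₂ = atan2(sin Δλ cos φ₁, −cos φ₂ sin φ₁ + sin φ₂ cos φ₁ cos Δλ) = 122.92°
Δθ = θ₂ − θ₁ = +17.6°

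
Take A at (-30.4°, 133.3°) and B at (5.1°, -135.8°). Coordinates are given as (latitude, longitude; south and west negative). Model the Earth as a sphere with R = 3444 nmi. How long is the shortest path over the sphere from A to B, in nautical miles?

Haversine: a = sin²(Δφ/2)+cos φ₁ cos φ₂ sin²(Δλ/2) = 0.52924;  σ = 2·atan2(√a,√(1−a))
σ = 93.352° → d = Rσ = 3444·1.62931 = 5611 nmi

5611 nmi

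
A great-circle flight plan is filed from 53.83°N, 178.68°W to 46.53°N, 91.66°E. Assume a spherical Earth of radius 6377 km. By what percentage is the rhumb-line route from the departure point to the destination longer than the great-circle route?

7.0%

Great circle: σ = 0.9419 rad → d_gc = Rσ = 6006.3 km
Rhumb: Δφ = -0.1274, Δλ = -1.5649, Δψ = -0.1995, q = Δφ/Δψ = 0.6387 → d_rh = R√(Δφ²+q²Δλ²) = 6425.2 km
Excess = (6425.2 − 6006.3) / 6006.3 = 418.9 / 6006.3 = 6.97% ≈ 7.0%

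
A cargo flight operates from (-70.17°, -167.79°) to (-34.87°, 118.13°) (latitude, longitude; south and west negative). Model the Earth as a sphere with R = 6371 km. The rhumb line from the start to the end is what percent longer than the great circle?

4.9%

Great circle: σ = 0.9095 rad → d_gc = Rσ = 5794.3 km
Rhumb: Δφ = +0.6161, Δλ = -1.2929, Δψ = +1.0941, q = Δφ/Δψ = 0.5631 → d_rh = R√(Δφ²+q²Δλ²) = 6076.6 km
Excess = (6076.6 − 5794.3) / 5794.3 = 282.3 / 5794.3 = 4.87% ≈ 4.9%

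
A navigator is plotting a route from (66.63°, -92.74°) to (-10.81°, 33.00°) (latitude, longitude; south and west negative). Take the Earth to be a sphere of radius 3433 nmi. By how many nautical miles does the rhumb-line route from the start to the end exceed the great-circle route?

597 nmi

Great circle: cos σ = sin φ₁ sin φ₂ + cos φ₁ cos φ₂ cos Δλ,  σ = 1.9820 rad → d_gc = 6804.35 nmi
Rhumb line: Δψ = -1.7657, q = Δφ/Δψ = 0.7655, d_rh = R√(Δφ²+q²Δλ²) = 7401.83 nmi
Excess = 7401.83 − 6804.35 = 597.48 ≈ 597 nmi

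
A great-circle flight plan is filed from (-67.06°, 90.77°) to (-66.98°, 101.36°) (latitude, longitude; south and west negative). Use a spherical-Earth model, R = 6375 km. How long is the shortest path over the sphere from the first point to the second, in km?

Haversine: a = sin²(Δφ/2)+cos φ₁ cos φ₂ sin²(Δλ/2) = 0.00130;  σ = 2·atan2(√a,√(1−a))
σ = 4.130° → d = Rσ = 6375·0.07209 = 460 km

460 km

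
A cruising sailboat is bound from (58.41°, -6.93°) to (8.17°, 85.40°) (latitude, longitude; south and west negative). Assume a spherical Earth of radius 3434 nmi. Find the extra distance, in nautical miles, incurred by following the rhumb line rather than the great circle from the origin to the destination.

227 nmi

Great circle: cos σ = sin φ₁ sin φ₂ + cos φ₁ cos φ₂ cos Δλ,  σ = 1.4707 rad → d_gc = 5050.2 nmi
Rhumb line: Δψ = -1.1197, q = Δφ/Δψ = 0.7831, d_rh = R√(Δφ²+q²Δλ²) = 5277.1 nmi
Excess = 5277.1 − 5050.2 = 226.9 ≈ 227 nmi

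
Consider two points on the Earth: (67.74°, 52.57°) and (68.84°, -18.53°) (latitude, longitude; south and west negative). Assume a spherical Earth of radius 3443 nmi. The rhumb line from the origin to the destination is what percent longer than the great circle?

5.9%

Great circle: σ = 0.4338 rad → d_gc = Rσ = 1493.6 nmi
Rhumb: Δφ = +0.0192, Δλ = -1.2409, Δψ = +0.0519, q = Δφ/Δψ = 0.3698 → d_rh = R√(Δφ²+q²Δλ²) = 1581.5 nmi
Excess = (1581.5 − 1493.6) / 1493.6 = 87.9 / 1493.6 = 5.89% ≈ 5.9%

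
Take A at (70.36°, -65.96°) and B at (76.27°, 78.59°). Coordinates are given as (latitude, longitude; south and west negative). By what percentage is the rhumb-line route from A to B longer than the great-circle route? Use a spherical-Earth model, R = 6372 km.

Great circle: σ = 0.5550 rad → d_gc = Rσ = 3536.2 km
Rhumb: Δφ = +0.1031, Δλ = +2.5229, Δψ = +0.3630, q = Δφ/Δψ = 0.2841 → d_rh = R√(Δφ²+q²Δλ²) = 4614.5 km
Excess = (4614.5 − 3536.2) / 3536.2 = 1078.3 / 3536.2 = 30.49% ≈ 30.5%

30.5%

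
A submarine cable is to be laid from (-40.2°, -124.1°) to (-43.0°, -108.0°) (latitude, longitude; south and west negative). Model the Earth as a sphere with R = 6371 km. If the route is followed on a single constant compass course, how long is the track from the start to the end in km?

Δψ = ln[tan(π/4+φ₂/2)/tan(π/4+φ₁/2)] = -0.0654;  Δφ = -0.0489 rad,  Δλ = +0.2810 rad
q = Δφ/Δψ = 0.7476
d = R·√(Δφ² + q²Δλ²) = 6371·0.21569 = 1374 km

1374 km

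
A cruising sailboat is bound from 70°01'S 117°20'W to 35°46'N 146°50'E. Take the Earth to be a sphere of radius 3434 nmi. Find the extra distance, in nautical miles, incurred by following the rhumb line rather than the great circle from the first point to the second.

214 nmi

Great circle: cos σ = sin φ₁ sin φ₂ + cos φ₁ cos φ₂ cos Δλ,  σ = 2.1864 rad → d_gc = 7508.2 nmi
Rhumb line: Δψ = +2.4055, q = Δφ/Δψ = 0.7675, d_rh = R√(Δφ²+q²Δλ²) = 7722.1 nmi
Excess = 7722.1 − 7508.2 = 213.9 ≈ 214 nmi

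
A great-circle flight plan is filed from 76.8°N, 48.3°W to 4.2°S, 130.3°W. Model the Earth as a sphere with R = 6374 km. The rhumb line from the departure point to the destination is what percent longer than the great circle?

4.3%

Great circle: σ = 1.6104 rad → d_gc = Rσ = 10264.8 km
Rhumb: Δφ = -1.4137, Δλ = -1.4312, Δψ = -2.2301, q = Δφ/Δψ = 0.6339 → d_rh = R√(Δφ²+q²Δλ²) = 10707.0 km
Excess = (10707.0 − 10264.8) / 10264.8 = 442.2 / 10264.8 = 4.31% ≈ 4.3%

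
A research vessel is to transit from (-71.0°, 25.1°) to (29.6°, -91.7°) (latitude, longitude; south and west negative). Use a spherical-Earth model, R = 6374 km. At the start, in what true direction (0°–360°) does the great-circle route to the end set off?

254.9°

N = sin Δλ·cos φ₂ = -0.7761;  D = cos φ₁ sin φ₂ − sin φ₁ cos φ₂ cos Δλ = -0.2099
initial course = atan2(N, D) = 254.87°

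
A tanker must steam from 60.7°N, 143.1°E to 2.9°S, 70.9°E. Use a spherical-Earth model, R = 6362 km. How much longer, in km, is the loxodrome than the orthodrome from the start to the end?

203 km

Great circle: cos σ = sin φ₁ sin φ₂ + cos φ₁ cos φ₂ cos Δλ,  σ = 1.4653 rad → d_gc = 9322.3 km
Rhumb line: Δψ = -1.3923, q = Δφ/Δψ = 0.7973, d_rh = R√(Δφ²+q²Δλ²) = 9525.0 km
Excess = 9525.0 − 9322.3 = 202.7 ≈ 203 km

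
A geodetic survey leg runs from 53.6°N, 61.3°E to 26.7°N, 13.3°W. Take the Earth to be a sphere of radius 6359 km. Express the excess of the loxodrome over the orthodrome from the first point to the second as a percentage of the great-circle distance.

3.4%

Great circle: σ = 1.0444 rad → d_gc = Rσ = 6641.2 km
Rhumb: Δφ = -0.4695, Δλ = -1.3020, Δψ = -0.6285, q = Δφ/Δψ = 0.7470 → d_rh = R√(Δφ²+q²Δλ²) = 6867.6 km
Excess = (6867.6 − 6641.2) / 6641.2 = 226.4 / 6641.2 = 3.41% ≈ 3.4%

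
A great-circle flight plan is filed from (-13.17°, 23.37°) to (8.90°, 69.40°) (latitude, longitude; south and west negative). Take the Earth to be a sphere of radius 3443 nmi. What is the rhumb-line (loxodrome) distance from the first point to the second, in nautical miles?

Δψ = ln[tan(π/4+φ₂/2)/tan(π/4+φ₁/2)] = +0.3879;  Δφ = +0.3852 rad,  Δλ = +0.8034 rad
q = Δφ/Δψ = 0.9931
d = R·√(Δφ² + q²Δλ²) = 3443·0.88595 = 3050 nmi

3050 nmi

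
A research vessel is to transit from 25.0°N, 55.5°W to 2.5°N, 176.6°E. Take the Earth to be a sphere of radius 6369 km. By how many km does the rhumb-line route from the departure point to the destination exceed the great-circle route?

Great circle: cos σ = sin φ₁ sin φ₂ + cos φ₁ cos φ₂ cos Δλ,  σ = 2.1386 rad → d_gc = 13620.6 km
Rhumb line: Δψ = -0.4072, q = Δφ/Δψ = 0.9643, d_rh = R√(Δφ²+q²Δλ²) = 13936.4 km
Excess = 13936.4 − 13620.6 = 315.8 ≈ 316 km

316 km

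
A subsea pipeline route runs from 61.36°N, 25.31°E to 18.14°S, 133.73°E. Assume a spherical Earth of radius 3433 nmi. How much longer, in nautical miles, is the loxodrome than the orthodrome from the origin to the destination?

Great circle: cos σ = sin φ₁ sin φ₂ + cos φ₁ cos φ₂ cos Δλ,  σ = 2.0011 rad → d_gc = 6869.9 nmi
Rhumb line: Δψ = -1.6875, q = Δφ/Δψ = 0.8223, d_rh = R√(Δφ²+q²Δλ²) = 7157.0 nmi
Excess = 7157.0 − 6869.9 = 287.1 ≈ 287 nmi

287 nmi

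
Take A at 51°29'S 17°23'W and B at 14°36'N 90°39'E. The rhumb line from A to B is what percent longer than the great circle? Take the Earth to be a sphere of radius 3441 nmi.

Great circle: σ = 1.9647 rad → d_gc = Rσ = 6760.5 nmi
Rhumb: Δφ = +1.1534, Δλ = +1.8855, Δψ = +1.3092, q = Δφ/Δψ = 0.8810 → d_rh = R√(Δφ²+q²Δλ²) = 6958.5 nmi
Excess = (6958.5 − 6760.5) / 6760.5 = 198.0 / 6760.5 = 2.93% ≈ 2.9%

2.9%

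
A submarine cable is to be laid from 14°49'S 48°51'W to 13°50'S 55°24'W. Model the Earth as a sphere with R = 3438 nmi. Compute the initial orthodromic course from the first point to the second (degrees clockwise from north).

N = sin Δλ·cos φ₂ = -0.1108;  D = cos φ₁ sin φ₂ − sin φ₁ cos φ₂ cos Δλ = +0.0155
initial course = atan2(N, D) = 277.99°

278.0°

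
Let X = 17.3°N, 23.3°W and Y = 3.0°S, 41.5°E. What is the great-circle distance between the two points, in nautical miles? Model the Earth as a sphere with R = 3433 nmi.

4016 nmi

Haversine: a = sin²(Δφ/2)+cos φ₁ cos φ₂ sin²(Δλ/2) = 0.30480;  σ = 2·atan2(√a,√(1−a))
σ = 67.021° → d = Rσ = 3433·1.16973 = 4016 nmi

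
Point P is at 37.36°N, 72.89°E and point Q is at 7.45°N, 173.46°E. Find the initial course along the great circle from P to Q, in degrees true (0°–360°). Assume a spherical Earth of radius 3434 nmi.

77.6°

θ = atan2( sin Δλ·cos φ₂ ,  cos φ₁ sin φ₂ − sin φ₁ cos φ₂ cos Δλ )
  = atan2(+0.9747, +0.2134) = 77.65°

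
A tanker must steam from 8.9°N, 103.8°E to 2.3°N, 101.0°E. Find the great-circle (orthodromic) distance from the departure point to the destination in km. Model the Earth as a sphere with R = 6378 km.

Haversine: a = sin²(Δφ/2)+cos φ₁ cos φ₂ sin²(Δλ/2) = 0.00390;  σ = 2·atan2(√a,√(1−a))
σ = 7.164° → d = Rσ = 6378·0.12503 = 797 km

797 km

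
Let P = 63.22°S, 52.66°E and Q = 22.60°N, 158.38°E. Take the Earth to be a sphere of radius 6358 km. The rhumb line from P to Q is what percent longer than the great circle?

Great circle: σ = 2.0440 rad → d_gc = Rσ = 12996.0 km
Rhumb: Δφ = +1.4978, Δλ = +1.8452, Δψ = +1.8404, q = Δφ/Δψ = 0.8139 → d_rh = R√(Δφ²+q²Δλ²) = 13485.5 km
Excess = (13485.5 − 12996.0) / 12996.0 = 489.5 / 12996.0 = 3.77% ≈ 3.8%

3.8%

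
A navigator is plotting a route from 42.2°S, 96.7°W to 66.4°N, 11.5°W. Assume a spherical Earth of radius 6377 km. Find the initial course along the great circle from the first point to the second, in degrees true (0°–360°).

29.6°

N = sin Δλ·cos φ₂ = +0.3989;  D = cos φ₁ sin φ₂ − sin φ₁ cos φ₂ cos Δλ = +0.7013
initial course = atan2(N, D) = 29.63°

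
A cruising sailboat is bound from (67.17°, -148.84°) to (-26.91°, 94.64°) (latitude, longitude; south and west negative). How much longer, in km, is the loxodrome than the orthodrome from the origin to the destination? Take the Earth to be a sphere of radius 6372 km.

719 km

Great circle: cos σ = sin φ₁ sin φ₂ + cos φ₁ cos φ₂ cos Δλ,  σ = 2.1793 rad → d_gc = 13886.34 km
Rhumb line: Δψ = -2.0879, q = Δφ/Δψ = 0.7864, d_rh = R√(Δφ²+q²Δλ²) = 14605.79 km
Excess = 14605.79 − 13886.34 = 719.45 ≈ 719 km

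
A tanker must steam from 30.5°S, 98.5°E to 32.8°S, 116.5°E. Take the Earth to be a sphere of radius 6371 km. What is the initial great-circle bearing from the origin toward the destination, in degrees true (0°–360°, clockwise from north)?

N = sin Δλ·cos φ₂ = +0.2597;  D = cos φ₁ sin φ₂ − sin φ₁ cos φ₂ cos Δλ = -0.0610
initial course = atan2(N, D) = 103.22°

103.2°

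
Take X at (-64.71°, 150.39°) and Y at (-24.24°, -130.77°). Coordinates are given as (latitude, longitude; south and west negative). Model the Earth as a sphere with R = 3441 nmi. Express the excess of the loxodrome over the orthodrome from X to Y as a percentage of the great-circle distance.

4.6%

Great circle: σ = 1.1078 rad → d_gc = Rσ = 3812.0 nmi
Rhumb: Δφ = +0.7063, Δλ = +1.3760, Δψ = +1.0583, q = Δφ/Δψ = 0.6675 → d_rh = R√(Δφ²+q²Δλ²) = 3986.8 nmi
Excess = (3986.8 − 3812.0) / 3812.0 = 174.8 / 3812.0 = 4.59% ≈ 4.6%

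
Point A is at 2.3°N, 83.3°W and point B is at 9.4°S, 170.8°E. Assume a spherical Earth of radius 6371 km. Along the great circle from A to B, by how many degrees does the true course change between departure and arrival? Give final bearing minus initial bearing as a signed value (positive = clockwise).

At departure: θ₁ = atan2(sin Δλ cos φ₂, cos φ₁ sin φ₂ − sin φ₁ cos φ₂ cos Δλ) = 260.88°
At arrival: θ₂ = atan2(sin Δλ cos φ₁, −cos φ₂ sin φ₁ + sin φ₂ cos φ₁ cos Δλ) = 270.31°
Δθ = θ₂ − θ₁ = +9.4°

+9.4°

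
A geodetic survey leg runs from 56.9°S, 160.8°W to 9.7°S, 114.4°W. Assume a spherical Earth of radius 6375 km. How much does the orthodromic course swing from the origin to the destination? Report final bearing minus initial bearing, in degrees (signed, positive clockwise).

-28.8°

At departure: θ₁ = atan2(sin Δλ cos φ₂, cos φ₁ sin φ₂ − sin φ₁ cos φ₂ cos Δλ) = 56.22°
At arrival: θ₂ = atan2(sin Δλ cos φ₁, −cos φ₂ sin φ₁ + sin φ₂ cos φ₁ cos Δλ) = 27.42°
Δθ = θ₂ − θ₁ = -28.8°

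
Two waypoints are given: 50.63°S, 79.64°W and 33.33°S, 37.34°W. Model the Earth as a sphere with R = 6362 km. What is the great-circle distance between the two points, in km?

cos σ = sin φ₁ sin φ₂ + cos φ₁ cos φ₂ cos Δλ
      = sin(-50.63°)sin(-33.33°) + cos(-50.63°)cos(-33.33°)cos(42.30°) = 0.8168
σ = 35.238° → d = Rσ = 6362·0.61501 = 3913 km

3913 km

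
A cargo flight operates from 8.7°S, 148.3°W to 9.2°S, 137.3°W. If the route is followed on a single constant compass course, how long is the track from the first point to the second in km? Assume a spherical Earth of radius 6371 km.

1210 km

Δψ = ln[tan(π/4+φ₂/2)/tan(π/4+φ₁/2)] = -0.0088;  Δφ = -0.0087 rad,  Δλ = +0.1920 rad
q = Δφ/Δψ = 0.9878
d = R·√(Δφ² + q²Δλ²) = 6371·0.18985 = 1210 km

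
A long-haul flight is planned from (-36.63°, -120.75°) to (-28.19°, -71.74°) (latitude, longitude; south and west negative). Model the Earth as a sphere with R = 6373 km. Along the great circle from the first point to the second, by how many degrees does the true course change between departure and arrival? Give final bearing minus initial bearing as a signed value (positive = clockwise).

Initial bearing θ₁ = atan2(sin Δλ cos φ₂, cos φ₁ sin φ₂ − sin φ₁ cos φ₂ cos Δλ) = 92.94°
Final bearing θ₂ = (initial bearing from the destination back to the start) + 180° = 65.41°
Δθ = θ₂ − θ₁ = -27.5°

-27.5°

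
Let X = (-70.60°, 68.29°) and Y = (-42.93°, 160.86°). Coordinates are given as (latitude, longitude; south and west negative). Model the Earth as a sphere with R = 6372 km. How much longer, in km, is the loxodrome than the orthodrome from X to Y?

Great circle: cos σ = sin φ₁ sin φ₂ + cos φ₁ cos φ₂ cos Δλ,  σ = 0.8873 rad → d_gc = 5653.7 km
Rhumb line: Δψ = +0.9353, q = Δφ/Δψ = 0.5163, d_rh = R√(Δφ²+q²Δλ²) = 6142.1 km
Excess = 6142.1 − 5653.7 = 488.4 ≈ 488 km

488 km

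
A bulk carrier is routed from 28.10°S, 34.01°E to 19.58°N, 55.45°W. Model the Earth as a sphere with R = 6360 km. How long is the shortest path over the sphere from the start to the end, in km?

Haversine: a = sin²(Δφ/2)+cos φ₁ cos φ₂ sin²(Δλ/2) = 0.57501;  σ = 2·atan2(√a,√(1−a))
σ = 98.628° → d = Rσ = 6360·1.72138 = 10948 km

10948 km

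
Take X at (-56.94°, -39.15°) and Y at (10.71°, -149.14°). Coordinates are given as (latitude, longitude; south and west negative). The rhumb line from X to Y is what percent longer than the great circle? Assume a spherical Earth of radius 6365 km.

Great circle: σ = 1.9166 rad → d_gc = Rσ = 12199.4 km
Rhumb: Δφ = +1.1807, Δλ = -1.9197, Δψ = +1.4028, q = Δφ/Δψ = 0.8417 → d_rh = R√(Δφ²+q²Δλ²) = 12737.8 km
Excess = (12737.8 − 12199.4) / 12199.4 = 538.4 / 12199.4 = 4.41% ≈ 4.4%

4.4%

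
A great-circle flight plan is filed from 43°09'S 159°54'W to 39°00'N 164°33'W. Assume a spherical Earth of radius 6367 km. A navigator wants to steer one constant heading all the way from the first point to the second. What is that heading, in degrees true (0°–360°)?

357.1°

Meridional parts: M(φ₁)=-0.8364, M(φ₂)=+0.7403 → ΔM = +1.5767;  Δλ = -0.0812 rad
tan C = Δλ / ΔM = -0.0515 → C = 357.05°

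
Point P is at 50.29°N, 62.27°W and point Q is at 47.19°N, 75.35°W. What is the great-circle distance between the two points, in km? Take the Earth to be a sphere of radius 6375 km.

cos σ = sin φ₁ sin φ₂ + cos φ₁ cos φ₂ cos Δλ
      = sin(50.29°)sin(47.19°) + cos(50.29°)cos(47.19°)cos(-13.08°) = 0.9873
σ = 9.151° → d = Rσ = 6375·0.15972 = 1018 km

1018 km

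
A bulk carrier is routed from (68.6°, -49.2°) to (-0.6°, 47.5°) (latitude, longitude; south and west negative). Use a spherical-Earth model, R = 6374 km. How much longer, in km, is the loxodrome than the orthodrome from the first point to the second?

577 km

Great circle: cos σ = sin φ₁ sin φ₂ + cos φ₁ cos φ₂ cos Δλ,  σ = 1.6231 rad → d_gc = 10345.9 km
Rhumb line: Δψ = -1.6767, q = Δφ/Δψ = 0.7203, d_rh = R√(Δφ²+q²Δλ²) = 10922.8 km
Excess = 10922.8 − 10345.9 = 576.9 ≈ 577 km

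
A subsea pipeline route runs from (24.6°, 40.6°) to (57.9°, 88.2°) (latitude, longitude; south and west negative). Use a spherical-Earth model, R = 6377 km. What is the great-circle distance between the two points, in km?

cos σ = sin φ₁ sin φ₂ + cos φ₁ cos φ₂ cos Δλ
      = sin(24.60°)sin(57.90°) + cos(24.60°)cos(57.90°)cos(47.60°) = 0.6784
σ = 47.278° → d = Rσ = 6377·0.82516 = 5262 km

5262 km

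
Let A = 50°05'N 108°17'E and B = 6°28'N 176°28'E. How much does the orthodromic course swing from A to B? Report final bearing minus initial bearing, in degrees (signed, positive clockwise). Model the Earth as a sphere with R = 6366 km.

+38.1°

At departure: θ₁ = atan2(sin Δλ cos φ₂, cos φ₁ sin φ₂ − sin φ₁ cos φ₂ cos Δλ) = 102.88°
At arrival: θ₂ = atan2(sin Δλ cos φ₁, −cos φ₂ sin φ₁ + sin φ₂ cos φ₁ cos Δλ) = 140.98°
Δθ = θ₂ − θ₁ = +38.1°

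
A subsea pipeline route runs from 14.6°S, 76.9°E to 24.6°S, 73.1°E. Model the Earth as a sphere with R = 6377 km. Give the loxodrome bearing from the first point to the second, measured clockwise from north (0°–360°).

199.7°

Meridional parts: M(φ₁)=-0.2576, M(φ₂)=-0.4432 → ΔM = -0.1856;  Δλ = -0.0663 rad
tan C = Δλ / ΔM = +0.3574 → C = 199.67°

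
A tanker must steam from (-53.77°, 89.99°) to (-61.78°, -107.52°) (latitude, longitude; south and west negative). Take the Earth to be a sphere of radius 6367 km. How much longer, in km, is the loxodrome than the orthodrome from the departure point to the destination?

2552 km

Great circle: cos σ = sin φ₁ sin φ₂ + cos φ₁ cos φ₂ cos Δλ,  σ = 1.1105 rad → d_gc = 7070.3 km
Rhumb line: Δψ = -0.2635, q = Δφ/Δψ = 0.5306, d_rh = R√(Δφ²+q²Δλ²) = 9622.4 km
Excess = 9622.4 − 7070.3 = 2552.1 ≈ 2552 km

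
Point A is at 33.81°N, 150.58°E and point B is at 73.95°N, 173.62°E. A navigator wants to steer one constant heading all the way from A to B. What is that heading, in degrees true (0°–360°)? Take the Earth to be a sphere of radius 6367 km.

Δψ = ln[tan(π/4+φ₂/2)/tan(π/4+φ₁/2)] = +1.3314
Δλ = +0.4021 rad (taken the short way round)
course = atan2(Δλ, Δψ) = 16.81°

16.8°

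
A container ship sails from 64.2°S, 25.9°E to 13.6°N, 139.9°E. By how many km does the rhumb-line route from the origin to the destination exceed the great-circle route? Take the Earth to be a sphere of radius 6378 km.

Great circle: cos σ = sin φ₁ sin φ₂ + cos φ₁ cos φ₂ cos Δλ,  σ = 1.9647 rad → d_gc = 12530.6 km
Rhumb line: Δψ = +1.7135, q = Δφ/Δψ = 0.7924, d_rh = R√(Δφ²+q²Δλ²) = 13271.4 km
Excess = 13271.4 − 12530.6 = 740.8 ≈ 741 km

741 km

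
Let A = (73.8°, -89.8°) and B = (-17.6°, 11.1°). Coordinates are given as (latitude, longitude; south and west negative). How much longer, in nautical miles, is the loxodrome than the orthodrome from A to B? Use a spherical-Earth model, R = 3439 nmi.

Great circle: cos σ = sin φ₁ sin φ₂ + cos φ₁ cos φ₂ cos Δλ,  σ = 1.9184 rad → d_gc = 6597.4 nmi
Rhumb line: Δψ = -2.2618, q = Δφ/Δψ = 0.7053, d_rh = R√(Δφ²+q²Δλ²) = 6952.8 nmi
Excess = 6952.8 − 6597.4 = 355.4 ≈ 355 nmi

355 nmi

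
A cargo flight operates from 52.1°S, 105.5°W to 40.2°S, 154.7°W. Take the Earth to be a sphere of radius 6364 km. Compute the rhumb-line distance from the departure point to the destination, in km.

Δψ = ln[tan(π/4+φ₂/2)/tan(π/4+φ₁/2)] = +0.3015;  Δφ = +0.2077 rad,  Δλ = -0.8587 rad
q = Δφ/Δψ = 0.6888
d = R·√(Δφ² + q²Δλ²) = 6364·0.62689 = 3990 km

3990 km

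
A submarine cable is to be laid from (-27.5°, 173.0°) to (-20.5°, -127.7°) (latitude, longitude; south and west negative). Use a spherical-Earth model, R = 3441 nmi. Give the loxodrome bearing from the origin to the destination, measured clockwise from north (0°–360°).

Meridional parts: M(φ₁)=-0.4995, M(φ₂)=-0.3657 → ΔM = +0.1339;  Δλ = +1.0350 rad
tan C = Δλ / ΔM = +7.7323 → C = 82.63°

82.6°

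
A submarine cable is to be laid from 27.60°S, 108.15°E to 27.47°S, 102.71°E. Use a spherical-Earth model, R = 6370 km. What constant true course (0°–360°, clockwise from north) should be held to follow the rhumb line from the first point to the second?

Meridional parts: M(φ₁)=-0.5015, M(φ₂)=-0.4989 → ΔM = +0.0026;  Δλ = -0.0949 rad
tan C = Δλ / ΔM = -37.1062 → C = 271.54°

271.5°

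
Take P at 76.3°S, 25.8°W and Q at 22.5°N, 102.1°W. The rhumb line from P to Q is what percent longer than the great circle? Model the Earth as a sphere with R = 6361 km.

2.8%

Great circle: σ = 1.8965 rad → d_gc = Rσ = 12063.6 km
Rhumb: Δφ = +1.7244, Δλ = -1.3317, Δψ = +2.5224, q = Δφ/Δψ = 0.6836 → d_rh = R√(Δφ²+q²Δλ²) = 12403.6 km
Excess = (12403.6 − 12063.6) / 12063.6 = 340.0 / 12063.6 = 2.82% ≈ 2.8%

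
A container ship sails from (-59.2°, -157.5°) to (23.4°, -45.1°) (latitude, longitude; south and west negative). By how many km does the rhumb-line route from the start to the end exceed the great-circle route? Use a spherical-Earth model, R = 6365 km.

Great circle: cos σ = sin φ₁ sin φ₂ + cos φ₁ cos φ₂ cos Δλ,  σ = 2.1179 rad → d_gc = 13480.4 km
Rhumb line: Δψ = +1.7096, q = Δφ/Δψ = 0.8433, d_rh = R√(Δφ²+q²Δλ²) = 13966.6 km
Excess = 13966.6 − 13480.4 = 486.2 ≈ 486 km

486 km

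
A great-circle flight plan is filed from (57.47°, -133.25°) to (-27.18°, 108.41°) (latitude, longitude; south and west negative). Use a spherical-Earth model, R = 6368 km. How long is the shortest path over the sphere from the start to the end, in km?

14198 km

cos σ = sin φ₁ sin φ₂ + cos φ₁ cos φ₂ cos Δλ
      = sin(57.47°)sin(-27.18°) + cos(57.47°)cos(-27.18°)cos(-118.34°) = -0.6122
σ = 127.749° → d = Rσ = 6368·2.22964 = 14198 km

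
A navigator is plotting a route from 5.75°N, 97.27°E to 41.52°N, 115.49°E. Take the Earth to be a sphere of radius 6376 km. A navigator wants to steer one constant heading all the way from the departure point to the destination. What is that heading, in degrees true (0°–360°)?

24.5°

Δψ = ln[tan(π/4+φ₂/2)/tan(π/4+φ₁/2)] = +0.6974
Δλ = +0.3180 rad (taken the short way round)
course = atan2(Δλ, Δψ) = 24.51°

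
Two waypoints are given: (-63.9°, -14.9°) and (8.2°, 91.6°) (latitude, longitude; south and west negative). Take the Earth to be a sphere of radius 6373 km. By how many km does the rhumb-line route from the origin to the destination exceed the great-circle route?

Great circle: cos σ = sin φ₁ sin φ₂ + cos φ₁ cos φ₂ cos Δλ,  σ = 1.8253 rad → d_gc = 11632.6 km
Rhumb line: Δψ = +1.6055, q = Δφ/Δψ = 0.7838, d_rh = R√(Δφ²+q²Δλ²) = 12268.6 km
Excess = 12268.6 − 11632.6 = 636.0 ≈ 636 km

636 km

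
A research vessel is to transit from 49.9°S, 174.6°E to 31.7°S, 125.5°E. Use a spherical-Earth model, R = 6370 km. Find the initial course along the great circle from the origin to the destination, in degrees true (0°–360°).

θ = atan2( sin Δλ·cos φ₂ ,  cos φ₁ sin φ₂ − sin φ₁ cos φ₂ cos Δλ )
  = atan2(-0.6431, +0.0876) = 277.76°

277.8°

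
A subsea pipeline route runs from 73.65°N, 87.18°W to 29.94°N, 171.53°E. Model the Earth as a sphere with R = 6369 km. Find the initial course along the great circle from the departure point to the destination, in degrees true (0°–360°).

289.6°

θ = atan2( sin Δλ·cos φ₂ ,  cos φ₁ sin φ₂ − sin φ₁ cos φ₂ cos Δλ )
  = atan2(-0.8498, +0.3033) = 289.64°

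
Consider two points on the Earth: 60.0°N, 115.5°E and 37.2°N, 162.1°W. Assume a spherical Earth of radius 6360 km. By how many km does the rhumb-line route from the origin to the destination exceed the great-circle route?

Great circle: cos σ = sin φ₁ sin φ₂ + cos φ₁ cos φ₂ cos Δλ,  σ = 0.9566 rad → d_gc = 6084.21 km
Rhumb line: Δψ = -0.6166, q = Δφ/Δψ = 0.6454, d_rh = R√(Δφ²+q²Δλ²) = 6422.70 km
Excess = 6422.70 − 6084.21 = 338.49 ≈ 338 km

338 km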